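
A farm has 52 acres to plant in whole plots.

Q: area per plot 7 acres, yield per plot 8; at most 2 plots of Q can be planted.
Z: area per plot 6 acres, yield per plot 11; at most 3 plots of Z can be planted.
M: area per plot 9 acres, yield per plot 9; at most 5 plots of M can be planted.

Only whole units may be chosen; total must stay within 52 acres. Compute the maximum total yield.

Take 1×Q, 3×Z, and 3×M: area 52 ≤ 52, yield 1·8 + 3·11 + 3·9 = 68.
Z has the best ratio (11/6) and is taken to its limit of 3; remaining capacity is filled optimally with the others.

68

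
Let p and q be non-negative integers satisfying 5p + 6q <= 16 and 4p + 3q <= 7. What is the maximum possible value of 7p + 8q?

16

Relaxing integrality, the LP optimum is 18.67 at (p,q) = (0, 2.33), which is not an integer point.
(p,q)=(0,2): 5·0+6·2=12≤16, 4·0+3·2=6≤7, objective 16.
(p,q)=(1,1): 5·1+6·1=11≤16, 4·1+3·1=7≤7, objective 15.
(p,q)=(0,1): 5·0+6·1=6≤16, 4·0+3·1=3≤7, objective 8.
Maximum is 16 at (p,q)=(0,2).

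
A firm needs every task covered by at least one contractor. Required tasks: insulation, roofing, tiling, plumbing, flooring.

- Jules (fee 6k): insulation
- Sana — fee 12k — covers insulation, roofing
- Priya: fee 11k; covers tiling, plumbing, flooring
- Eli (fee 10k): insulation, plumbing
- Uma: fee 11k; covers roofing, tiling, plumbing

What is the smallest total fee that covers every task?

23

The greedy cost-per-new-task heuristic would pick Priya, Jules, and Uma for 28, but a cheaper cover exists.
Choose Sana and Priya: together they cover insulation, roofing, tiling, plumbing, flooring — every task.
Total fee: 12 + 11 = 23.
No cover costs less than 23.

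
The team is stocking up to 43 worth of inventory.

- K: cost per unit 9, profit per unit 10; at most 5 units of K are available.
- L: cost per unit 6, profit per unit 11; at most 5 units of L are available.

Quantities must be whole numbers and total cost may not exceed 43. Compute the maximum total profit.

Take 1×K and 5×L: cost 39 ≤ 43, profit 1·10 + 5·11 = 65.
L has the best ratio (11/6) and is taken to its limit of 5; remaining capacity is filled optimally with the others.

65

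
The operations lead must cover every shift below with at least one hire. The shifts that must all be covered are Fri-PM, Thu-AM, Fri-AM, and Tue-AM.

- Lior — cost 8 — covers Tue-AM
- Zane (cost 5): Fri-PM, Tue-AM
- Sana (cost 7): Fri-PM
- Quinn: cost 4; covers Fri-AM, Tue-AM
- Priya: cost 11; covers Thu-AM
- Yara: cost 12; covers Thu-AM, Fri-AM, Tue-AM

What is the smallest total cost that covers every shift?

This is a weighted set-cover instance.
The greedy cost-per-new-shift heuristic would pick Quinn, Zane, and Priya for 20, but a cheaper cover exists.
Choose Zane and Yara: together they cover Fri-PM, Thu-AM, Fri-AM, Tue-AM — every shift.
Total cost: 5 + 12 = 17.
No cover costs less than 17.

17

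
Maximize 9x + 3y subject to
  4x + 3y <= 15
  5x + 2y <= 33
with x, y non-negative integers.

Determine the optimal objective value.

Relaxing integrality, the LP optimum is 33.75 at (x,y) = (3.75, 0), which is not an integer point.
(x,y)=(3,1) is feasible, giving 30.
(x,y)=(3,0) is feasible, giving 27.
Maximum is 30 at (x,y)=(3,1).

30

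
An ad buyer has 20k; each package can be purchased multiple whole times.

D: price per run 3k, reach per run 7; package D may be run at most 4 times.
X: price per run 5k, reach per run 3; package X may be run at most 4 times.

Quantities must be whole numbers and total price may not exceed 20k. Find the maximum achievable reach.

31

D has the best ratio (7/3); taking only D gives at most 4×7 = 28 (stopped by the supply cap of 4).
Mixing does better — 4×D and 1×X: price 17 ≤ 20, reach 4·7 + 1·3 = 31.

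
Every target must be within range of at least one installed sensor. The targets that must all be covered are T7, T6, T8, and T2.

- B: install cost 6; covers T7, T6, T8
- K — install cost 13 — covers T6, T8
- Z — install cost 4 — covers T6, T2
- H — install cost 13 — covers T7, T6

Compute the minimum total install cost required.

Choose B and Z: together they cover T7, T6, T8, T2 — every target.
Total install cost: 6 + 4 = 10.
No cover costs less than 10.

10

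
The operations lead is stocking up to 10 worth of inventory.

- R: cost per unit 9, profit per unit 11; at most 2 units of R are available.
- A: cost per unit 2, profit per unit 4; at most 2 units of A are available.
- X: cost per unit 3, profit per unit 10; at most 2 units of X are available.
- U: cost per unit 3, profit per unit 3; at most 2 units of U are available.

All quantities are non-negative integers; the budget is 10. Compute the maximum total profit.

1×A and 2×X: cost 8 ≤ 10, profit 1·4 + 2·10 = 24.
2×A and 2×X: cost 10 ≤ 10, profit 2·4 + 2·10 = 28.
Best is 28.

28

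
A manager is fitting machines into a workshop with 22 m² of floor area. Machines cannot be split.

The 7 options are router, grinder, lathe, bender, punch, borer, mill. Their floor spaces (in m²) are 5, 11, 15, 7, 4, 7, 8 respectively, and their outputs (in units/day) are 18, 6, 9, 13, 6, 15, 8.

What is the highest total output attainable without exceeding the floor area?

46

router + bender + borer: floor space 5 + 7 + 7 = 19 ≤ 22, output 18 + 13 + 15 = 46.
router + borer + mill: floor space 5 + 7 + 8 = 20 ≤ 22, output 18 + 15 + 8 = 41.
Best is router, bender, and borer with total output 46.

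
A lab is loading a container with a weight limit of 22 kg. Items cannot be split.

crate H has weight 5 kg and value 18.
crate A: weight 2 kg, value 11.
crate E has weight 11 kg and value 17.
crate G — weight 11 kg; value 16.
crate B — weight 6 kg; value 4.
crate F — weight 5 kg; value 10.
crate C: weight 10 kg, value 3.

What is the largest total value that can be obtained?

46

Treat it as a binary knapsack problem.
Allowing fractional choices, the relaxed optimum would be about 54.5, but items are indivisible.
crate H + crate E + crate F: weight 5 + 11 + 5 = 21 ≤ 22, value 18 + 17 + 10 = 45.
crate H + crate A + crate G: weight 5 + 2 + 11 = 18 ≤ 22, value 18 + 11 + 16 = 45.
crate H + crate A + crate E: weight 5 + 2 + 11 = 18 ≤ 22, value 18 + 11 + 17 = 46.
Best is crate H, crate A, and crate E with total value 46.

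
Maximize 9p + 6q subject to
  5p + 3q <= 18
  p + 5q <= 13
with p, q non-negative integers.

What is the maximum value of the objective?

Relaxing integrality, the LP optimum is 33.68 at (p,q) = (2.32, 2.14), which is not an integer point.
(p,q)=(3,1): 5·3+3·1=18≤18, 1·3+5·1=8≤13, objective 33.
(p,q)=(2,2): 5·2+3·2=16≤18, 1·2+5·2=12≤13, objective 30.
(p,q)=(3,0): 5·3+3·0=15≤18, 1·3+5·0=3≤13, objective 27.
No feasible integer point exceeds 33.

33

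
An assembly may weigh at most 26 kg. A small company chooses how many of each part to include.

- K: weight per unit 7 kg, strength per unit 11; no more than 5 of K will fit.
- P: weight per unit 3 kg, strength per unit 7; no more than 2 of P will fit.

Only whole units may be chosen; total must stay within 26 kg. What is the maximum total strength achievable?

40

P has the best ratio (7/3); taking only P gives at most 2×7 = 14 (stopped by the supply cap of 2).
Mixing does better — 3×K and 1×P: weight 24 ≤ 26, strength 3·11 + 1·7 = 40.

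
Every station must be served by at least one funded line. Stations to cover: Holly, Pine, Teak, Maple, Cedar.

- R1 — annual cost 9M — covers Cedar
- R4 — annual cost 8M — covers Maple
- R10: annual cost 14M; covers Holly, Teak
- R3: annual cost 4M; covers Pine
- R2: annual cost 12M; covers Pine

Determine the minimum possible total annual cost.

Choose R1, R4, R10, and R3: together they cover Holly, Pine, Teak, Maple, Cedar — every station.
Total annual cost: 9 + 8 + 14 + 4 = 35.
No cover costs less than 35.

35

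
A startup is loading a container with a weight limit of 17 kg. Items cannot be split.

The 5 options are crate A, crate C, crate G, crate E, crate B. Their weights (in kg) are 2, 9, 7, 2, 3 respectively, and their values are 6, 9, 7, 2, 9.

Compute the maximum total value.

Treat it as a binary knapsack problem.
crate A + crate C + crate E + crate B: weight 2 + 9 + 2 + 3 = 16 ≤ 17, value 6 + 9 + 2 + 9 = 26.
crate A + crate C + crate B: weight 2 + 9 + 3 = 14 ≤ 17, value 6 + 9 + 9 = 24.
Best is crate A, crate C, crate E, and crate B with total value 26.

26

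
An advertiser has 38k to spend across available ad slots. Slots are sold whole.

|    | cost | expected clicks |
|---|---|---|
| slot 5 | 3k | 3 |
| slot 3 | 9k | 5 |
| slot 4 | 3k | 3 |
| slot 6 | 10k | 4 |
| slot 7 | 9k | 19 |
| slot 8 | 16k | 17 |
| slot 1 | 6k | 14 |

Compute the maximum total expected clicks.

56

This is an integer program with binary decision variables.
slot 5 + slot 7 + slot 8 + slot 1: cost 3 + 9 + 16 + 6 = 34 ≤ 38, expected clicks 3 + 19 + 17 + 14 = 53.
slot 5 + slot 4 + slot 7 + slot 8 + slot 1: cost 3 + 3 + 9 + 16 + 6 = 37 ≤ 38, expected clicks 3 + 3 + 19 + 17 + 14 = 56.
Best is slot 5, slot 4, slot 7, slot 8, and slot 1 with total expected clicks 56.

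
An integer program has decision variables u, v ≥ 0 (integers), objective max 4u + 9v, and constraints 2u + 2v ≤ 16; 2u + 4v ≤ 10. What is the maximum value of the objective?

Relaxing integrality, the LP optimum is 22.50 at (u,v) = (0, 2.5), which is not an integer point.
(u,v)=(1,2): 2·1+2·2=6≤16, 2·1+4·2=10≤10, objective 22.
(u,v)=(0,2): 2·0+2·2=4≤16, 2·0+4·2=8≤10, objective 18.
(u,v)=(2,1): 2·2+2·1=6≤16, 2·2+4·1=8≤10, objective 17.
(u,v)=(1,1): 2·1+2·1=4≤16, 2·1+4·1=6≤10, objective 13.
No feasible integer point exceeds 22.

22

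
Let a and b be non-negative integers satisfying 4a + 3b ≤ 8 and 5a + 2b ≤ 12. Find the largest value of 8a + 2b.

16

(a,b)=(2,0) is feasible, giving 16.
(a,b)=(1,1) is feasible, giving 10.
(a,b)=(1,0) is feasible, giving 8.
No feasible integer point exceeds 16.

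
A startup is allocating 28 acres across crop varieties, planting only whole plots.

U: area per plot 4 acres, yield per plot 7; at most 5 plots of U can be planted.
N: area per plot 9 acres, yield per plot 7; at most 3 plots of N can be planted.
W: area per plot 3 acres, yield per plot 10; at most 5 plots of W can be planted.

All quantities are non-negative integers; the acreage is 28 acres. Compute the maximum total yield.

This is a bounded integer knapsack.
W has the best ratio (10/3); taking only W gives at most 5×10 = 50 (stopped by the supply cap of 5).
Mixing does better — 3×U and 5×W: area 27 ≤ 28, yield 3·7 + 5·10 = 71.

71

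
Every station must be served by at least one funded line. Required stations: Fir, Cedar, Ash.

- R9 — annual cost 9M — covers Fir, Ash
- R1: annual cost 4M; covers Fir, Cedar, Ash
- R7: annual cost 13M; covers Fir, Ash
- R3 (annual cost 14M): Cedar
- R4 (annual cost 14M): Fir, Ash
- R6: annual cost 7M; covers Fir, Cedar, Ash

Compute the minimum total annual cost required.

This is a weighted set-cover instance.
R1 alone covers Fir, Cedar, Ash — every station.
Total annual cost: 4.
No cover costs less than 4.

4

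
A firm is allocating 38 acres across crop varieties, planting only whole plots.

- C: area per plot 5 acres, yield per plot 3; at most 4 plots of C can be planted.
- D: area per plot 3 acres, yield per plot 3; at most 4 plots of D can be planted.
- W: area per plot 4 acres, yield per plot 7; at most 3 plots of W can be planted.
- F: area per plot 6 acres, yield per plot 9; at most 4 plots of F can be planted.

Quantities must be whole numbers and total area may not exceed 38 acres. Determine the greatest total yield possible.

Take 3×W and 4×F: area 36 ≤ 38, yield 3·7 + 4·9 = 57.
W has the best ratio (7/4) and is taken to its limit of 3; remaining capacity is filled optimally with the others.

57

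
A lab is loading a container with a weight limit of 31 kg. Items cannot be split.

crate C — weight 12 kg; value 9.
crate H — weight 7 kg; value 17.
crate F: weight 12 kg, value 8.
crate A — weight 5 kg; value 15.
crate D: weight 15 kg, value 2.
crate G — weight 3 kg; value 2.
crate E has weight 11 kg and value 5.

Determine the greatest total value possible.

43

crate H + crate F + crate A + crate G: weight 7 + 12 + 5 + 3 = 27 ≤ 31, value 17 + 8 + 15 + 2 = 42.
crate C + crate H + crate A + crate G: weight 12 + 7 + 5 + 3 = 27 ≤ 31, value 9 + 17 + 15 + 2 = 43.
Best is crate C, crate H, crate A, and crate G with total value 43.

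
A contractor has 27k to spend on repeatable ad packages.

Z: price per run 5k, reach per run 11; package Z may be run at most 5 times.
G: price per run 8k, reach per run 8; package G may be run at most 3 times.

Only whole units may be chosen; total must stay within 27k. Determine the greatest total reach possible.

Take 5×Z: price 25 ≤ 27, reach 5·11 = 55.
Z has the best ratio (11/5) and is taken to its limit of 5; remaining capacity is filled optimally with the others.

55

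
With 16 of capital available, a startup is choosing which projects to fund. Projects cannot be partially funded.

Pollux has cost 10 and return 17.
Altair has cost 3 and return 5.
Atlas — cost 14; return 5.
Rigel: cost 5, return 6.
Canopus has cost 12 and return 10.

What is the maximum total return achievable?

Treat it as a binary knapsack problem.
Allowing fractional choices, the relaxed optimum would be about 25.6, but projects are indivisible.
Pollux + Altair: cost 10 + 3 = 13 ≤ 16, return 17 + 5 = 22.
Pollux: cost 10 ≤ 16, return 17.
Pollux + Rigel: cost 10 + 5 = 15 ≤ 16, return 17 + 6 = 23.
Best is Pollux and Rigel with total return 23.

23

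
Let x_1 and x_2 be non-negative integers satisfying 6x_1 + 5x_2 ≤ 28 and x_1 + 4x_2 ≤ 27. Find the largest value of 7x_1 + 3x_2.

The continuous relaxation peaks at (4.67, 0) with value 32.67; rounding to a feasible lattice point costs some objective.
(x_1,x_2)=(4,0): 6·4+5·0=24≤28, 1·4+4·0=4≤27, objective 28.
(x_1,x_2)=(3,1): 6·3+5·1=23≤28, 1·3+4·1=7≤27, objective 24.
(x_1,x_2)=(3,0): 6·3+5·0=18≤28, 1·3+4·0=3≤27, objective 21.
No feasible integer point exceeds 28.

28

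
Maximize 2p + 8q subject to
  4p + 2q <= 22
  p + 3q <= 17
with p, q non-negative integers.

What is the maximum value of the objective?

44

(p,q)=(2,5) is feasible, giving 44.
(p,q)=(1,5) is feasible, giving 42.
No feasible integer point exceeds 44.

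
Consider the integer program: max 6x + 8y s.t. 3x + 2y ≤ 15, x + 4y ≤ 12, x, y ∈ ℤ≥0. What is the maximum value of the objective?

Relaxing integrality, the LP optimum is 38.40 at (x,y) = (3.6, 2.1), which is not an integer point.
(x,y)=(3,2): 3·3+2·2=13≤15, 1·3+4·2=11≤12, objective 34.
(x,y)=(4,1): 3·4+2·1=14≤15, 1·4+4·1=8≤12, objective 32.
(x,y)=(2,2): 3·2+2·2=10≤15, 1·2+4·2=10≤12, objective 28.
(x,y)=(3,1): 3·3+2·1=11≤15, 1·3+4·1=7≤12, objective 26.
Maximum is 34 at (x,y)=(3,2).

34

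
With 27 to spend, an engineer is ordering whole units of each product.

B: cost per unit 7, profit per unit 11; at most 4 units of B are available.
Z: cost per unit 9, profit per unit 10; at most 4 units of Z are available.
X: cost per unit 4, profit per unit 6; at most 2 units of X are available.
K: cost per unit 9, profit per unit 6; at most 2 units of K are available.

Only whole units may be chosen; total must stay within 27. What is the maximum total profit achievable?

B has the best ratio (11/7); taking only B gives at most 3×11 = 33 (stopped by the cost limit).
Mixing does better — 3×B and 1×X: cost 25 ≤ 27, profit 3·11 + 1·6 = 39.

39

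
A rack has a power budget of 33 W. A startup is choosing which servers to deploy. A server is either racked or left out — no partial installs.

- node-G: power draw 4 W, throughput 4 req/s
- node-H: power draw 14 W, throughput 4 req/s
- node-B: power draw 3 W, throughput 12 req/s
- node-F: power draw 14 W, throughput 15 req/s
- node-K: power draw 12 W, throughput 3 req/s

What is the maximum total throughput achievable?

34

This is an integer program with binary decision variables.
Take node-G, node-B, node-F, and node-K: power draw 4 + 3 + 14 + 12 = 33 ≤ 33, throughput 4 + 12 + 15 + 3 = 34.
No other feasible combination does better.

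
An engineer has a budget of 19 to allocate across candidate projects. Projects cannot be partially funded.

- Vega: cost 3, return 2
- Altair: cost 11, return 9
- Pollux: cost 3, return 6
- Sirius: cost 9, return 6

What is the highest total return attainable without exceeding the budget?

Allowing fractional choices, the relaxed optimum would be about 18.3, but projects are indivisible.
Altair + Pollux: cost 11 + 3 = 14 ≤ 19, return 9 + 6 = 15.
Vega + Pollux + Sirius: cost 3 + 3 + 9 = 15 ≤ 19, return 2 + 6 + 6 = 14.
Vega + Altair + Pollux: cost 3 + 11 + 3 = 17 ≤ 19, return 2 + 9 + 6 = 17.
Best is Vega, Altair, and Pollux with total return 17.

17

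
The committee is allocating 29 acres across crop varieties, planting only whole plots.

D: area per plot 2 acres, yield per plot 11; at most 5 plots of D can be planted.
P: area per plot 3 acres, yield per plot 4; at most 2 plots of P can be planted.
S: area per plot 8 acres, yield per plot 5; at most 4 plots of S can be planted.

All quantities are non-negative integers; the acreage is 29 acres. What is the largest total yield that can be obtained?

69

D has the best ratio (11/2); taking only D gives at most 5×11 = 55 (stopped by the supply cap of 5).
Mixing does better — 5×D, 1×P, and 2×S: area 29 ≤ 29, yield 5·11 + 1·4 + 2·5 = 69.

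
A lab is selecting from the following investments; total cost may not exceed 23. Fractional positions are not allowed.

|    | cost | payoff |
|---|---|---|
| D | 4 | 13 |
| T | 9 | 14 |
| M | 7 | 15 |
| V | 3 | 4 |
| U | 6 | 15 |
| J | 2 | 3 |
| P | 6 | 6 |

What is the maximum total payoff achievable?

50

This is an integer program with binary decision variables.
Allowing fractional choices, the relaxed optimum would be about 52.3, but investments are indivisible.
D + M + V + U + J: cost 4 + 7 + 3 + 6 + 2 = 22 ≤ 23, payoff 13 + 15 + 4 + 15 + 3 = 50.
D + M + U + P: cost 4 + 7 + 6 + 6 = 23 ≤ 23, payoff 13 + 15 + 15 + 6 = 49.
Best is D, M, V, U, and J with total payoff 50.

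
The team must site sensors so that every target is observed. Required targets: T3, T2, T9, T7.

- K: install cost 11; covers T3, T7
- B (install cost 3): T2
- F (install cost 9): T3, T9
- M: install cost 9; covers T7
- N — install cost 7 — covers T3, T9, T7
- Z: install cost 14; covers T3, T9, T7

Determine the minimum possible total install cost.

10

Choose B and N: together they cover T3, T2, T9, T7 — every target.
Total install cost: 3 + 7 = 10.
No cover costs less than 10.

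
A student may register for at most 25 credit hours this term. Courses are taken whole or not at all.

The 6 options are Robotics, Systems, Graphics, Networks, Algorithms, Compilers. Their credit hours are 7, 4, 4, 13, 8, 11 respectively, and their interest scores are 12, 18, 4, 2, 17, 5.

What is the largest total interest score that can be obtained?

51

Take Robotics, Systems, Graphics, and Algorithms: credit hours 7 + 4 + 4 + 8 = 23 ≤ 25, interest score 12 + 18 + 4 + 17 = 51.
No other feasible combination does better.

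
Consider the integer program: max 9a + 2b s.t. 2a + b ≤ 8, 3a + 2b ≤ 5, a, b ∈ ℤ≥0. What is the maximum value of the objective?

(a,b)=(1,1): 2·1+1·1=3≤8, 3·1+2·1=5≤5, objective 11.
(a,b)=(1,0): 2·1+1·0=2≤8, 3·1+2·0=3≤5, objective 9.
No feasible integer point exceeds 11.

11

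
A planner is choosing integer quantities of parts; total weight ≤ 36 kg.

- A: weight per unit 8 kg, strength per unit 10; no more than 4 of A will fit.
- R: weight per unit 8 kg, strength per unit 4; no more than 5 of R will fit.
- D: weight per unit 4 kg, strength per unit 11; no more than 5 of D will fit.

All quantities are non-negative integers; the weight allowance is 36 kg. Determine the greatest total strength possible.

1×A, 1×R, and 5×D: weight 36 ≤ 36, strength 1·10 + 1·4 + 5·11 = 69.
2×A and 5×D: weight 36 ≤ 36, strength 2·10 + 5·11 = 75.
Best is 75.

75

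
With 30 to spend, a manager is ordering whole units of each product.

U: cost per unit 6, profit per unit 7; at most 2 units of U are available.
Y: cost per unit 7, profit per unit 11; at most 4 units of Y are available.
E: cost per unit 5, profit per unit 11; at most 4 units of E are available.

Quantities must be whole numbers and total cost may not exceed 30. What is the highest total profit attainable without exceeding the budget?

This is a bounded integer knapsack.
1×Y and 4×E: cost 27 ≤ 30, profit 1·11 + 4·11 = 55.
2×Y and 3×E: cost 29 ≤ 30, profit 2·11 + 3·11 = 55.
Best is 55.

55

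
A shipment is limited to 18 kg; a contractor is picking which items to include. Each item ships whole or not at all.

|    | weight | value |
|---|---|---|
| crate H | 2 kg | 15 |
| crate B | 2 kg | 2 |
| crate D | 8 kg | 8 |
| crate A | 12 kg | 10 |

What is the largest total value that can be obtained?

27

Allowing fractional choices, the relaxed optimum would be about 30.0, but items are indivisible.
crate H + crate A: weight 2 + 12 = 14 ≤ 18, value 15 + 10 = 25.
crate H + crate B + crate A: weight 2 + 2 + 12 = 16 ≤ 18, value 15 + 2 + 10 = 27.
crate H + crate B + crate D: weight 2 + 2 + 8 = 12 ≤ 18, value 15 + 2 + 8 = 25.
Best is crate H, crate B, and crate A with total value 27.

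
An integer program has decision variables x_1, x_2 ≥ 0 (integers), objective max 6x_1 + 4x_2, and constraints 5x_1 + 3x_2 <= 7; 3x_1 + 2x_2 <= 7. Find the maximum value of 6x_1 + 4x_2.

Relaxing integrality, the LP optimum is 9.33 at (x_1,x_2) = (0, 2.33), which is not an integer point.
(x_1,x_2)=(0,2): 5·0+3·2=6≤7, 3·0+2·2=4≤7, objective 8.
(x_1,x_2)=(0,1): 5·0+3·1=3≤7, 3·0+2·1=2≤7, objective 4.
The best lattice point is (0,2), giving 8.

8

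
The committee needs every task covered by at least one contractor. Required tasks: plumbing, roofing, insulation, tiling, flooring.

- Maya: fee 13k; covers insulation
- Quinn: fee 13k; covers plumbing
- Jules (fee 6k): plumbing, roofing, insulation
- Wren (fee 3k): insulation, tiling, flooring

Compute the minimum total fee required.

This is a weighted set-cover instance.
Choose Jules and Wren: together they cover plumbing, roofing, insulation, tiling, flooring — every task.
Total fee: 6 + 3 = 9.
No cover costs less than 9.

9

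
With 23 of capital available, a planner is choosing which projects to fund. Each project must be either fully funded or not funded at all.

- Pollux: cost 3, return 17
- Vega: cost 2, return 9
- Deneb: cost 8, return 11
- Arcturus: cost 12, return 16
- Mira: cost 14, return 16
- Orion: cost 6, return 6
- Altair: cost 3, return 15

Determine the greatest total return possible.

Pollux + Vega + Deneb + Orion + Altair: cost 3 + 2 + 8 + 6 + 3 = 22 ≤ 23, return 17 + 9 + 11 + 6 + 15 = 58.
Pollux + Vega + Arcturus + Altair: cost 3 + 2 + 12 + 3 = 20 ≤ 23, return 17 + 9 + 16 + 15 = 57.
Pollux + Vega + Mira + Altair: cost 3 + 2 + 14 + 3 = 22 ≤ 23, return 17 + 9 + 16 + 15 = 57.
Best is Pollux, Vega, Deneb, Orion, and Altair with total return 58.

58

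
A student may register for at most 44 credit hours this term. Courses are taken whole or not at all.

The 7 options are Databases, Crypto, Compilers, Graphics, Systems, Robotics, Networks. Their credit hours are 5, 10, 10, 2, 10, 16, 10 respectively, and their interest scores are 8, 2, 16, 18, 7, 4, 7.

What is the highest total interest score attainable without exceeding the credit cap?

Allowing fractional choices, the relaxed optimum would be about 57.8, but courses are indivisible.
Databases + Compilers + Graphics + Systems + Robotics: credit hours 5 + 10 + 2 + 10 + 16 = 43 ≤ 44, interest score 8 + 16 + 18 + 7 + 4 = 53.
Databases + Compilers + Graphics + Systems + Networks: credit hours 5 + 10 + 2 + 10 + 10 = 37 ≤ 44, interest score 8 + 16 + 18 + 7 + 7 = 56.
Databases + Compilers + Graphics + Robotics + Networks: credit hours 5 + 10 + 2 + 16 + 10 = 43 ≤ 44, interest score 8 + 16 + 18 + 4 + 7 = 53.
Best is Databases, Compilers, Graphics, Systems, and Networks with total interest score 56.

56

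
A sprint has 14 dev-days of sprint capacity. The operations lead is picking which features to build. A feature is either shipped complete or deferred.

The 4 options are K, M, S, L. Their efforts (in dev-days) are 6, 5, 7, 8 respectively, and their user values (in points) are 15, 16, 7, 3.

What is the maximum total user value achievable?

M + S: effort 5 + 7 = 12 ≤ 14, user value 16 + 7 = 23.
K + M: effort 6 + 5 = 11 ≤ 14, user value 15 + 16 = 31.
Best is K and M with total user value 31.

31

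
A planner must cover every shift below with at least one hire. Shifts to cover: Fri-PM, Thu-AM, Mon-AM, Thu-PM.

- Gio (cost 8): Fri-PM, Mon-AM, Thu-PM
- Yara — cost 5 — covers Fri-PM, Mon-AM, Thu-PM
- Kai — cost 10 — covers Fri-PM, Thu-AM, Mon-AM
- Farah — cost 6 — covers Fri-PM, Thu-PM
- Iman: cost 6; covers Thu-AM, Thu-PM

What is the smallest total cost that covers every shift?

11

Choose Yara and Iman: together they cover Fri-PM, Thu-AM, Mon-AM, Thu-PM — every shift.
Total cost: 5 + 6 = 11.
No cover costs less than 11.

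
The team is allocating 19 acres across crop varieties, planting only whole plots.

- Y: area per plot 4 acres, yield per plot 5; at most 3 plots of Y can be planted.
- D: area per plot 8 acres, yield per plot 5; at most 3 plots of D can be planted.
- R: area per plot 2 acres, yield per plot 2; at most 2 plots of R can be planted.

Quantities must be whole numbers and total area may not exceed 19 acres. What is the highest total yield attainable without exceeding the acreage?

Y has the best ratio (5/4); taking only Y gives at most 3×5 = 15 (stopped by the supply cap of 3).
Mixing does better — 3×Y and 2×R: area 16 ≤ 19, yield 3·5 + 2·2 = 19.

19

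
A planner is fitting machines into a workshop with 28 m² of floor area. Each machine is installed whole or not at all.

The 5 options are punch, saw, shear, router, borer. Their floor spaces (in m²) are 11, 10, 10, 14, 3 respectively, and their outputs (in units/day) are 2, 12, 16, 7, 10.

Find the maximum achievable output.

This is a 0-1 knapsack instance.
Take saw, shear, and borer: floor space 10 + 10 + 3 = 23 ≤ 28, output 12 + 16 + 10 = 38.
No other feasible combination does better.

38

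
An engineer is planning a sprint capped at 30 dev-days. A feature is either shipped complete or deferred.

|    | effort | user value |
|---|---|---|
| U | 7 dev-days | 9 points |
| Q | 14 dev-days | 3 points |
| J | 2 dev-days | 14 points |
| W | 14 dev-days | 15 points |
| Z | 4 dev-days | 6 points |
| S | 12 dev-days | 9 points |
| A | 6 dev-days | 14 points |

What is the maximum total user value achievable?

52

Allowing fractional choices, the relaxed optimum would be about 54.8, but features are indivisible.
J + W + Z + A: effort 2 + 14 + 4 + 6 = 26 ≤ 30, user value 14 + 15 + 6 + 14 = 49.
U + J + W + A: effort 7 + 2 + 14 + 6 = 29 ≤ 30, user value 9 + 14 + 15 + 14 = 52.
U + J + S + A: effort 7 + 2 + 12 + 6 = 27 ≤ 30, user value 9 + 14 + 9 + 14 = 46.
Best is U, J, W, and A with total user value 52.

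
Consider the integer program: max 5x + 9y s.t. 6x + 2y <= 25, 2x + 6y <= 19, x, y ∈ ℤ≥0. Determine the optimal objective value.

(x,y)=(3,2): 6·3+2·2=22≤25, 2·3+6·2=18≤19, objective 33.
(x,y)=(2,2): 6·2+2·2=16≤25, 2·2+6·2=16≤19, objective 28.
(x,y)=(3,1): 6·3+2·1=20≤25, 2·3+6·1=12≤19, objective 24.
The best lattice point is (3,2), giving 33.

33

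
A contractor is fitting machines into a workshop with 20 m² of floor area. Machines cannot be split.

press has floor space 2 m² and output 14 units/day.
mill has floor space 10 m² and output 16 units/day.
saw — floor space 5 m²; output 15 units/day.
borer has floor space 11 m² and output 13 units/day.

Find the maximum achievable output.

45

Allowing fractional choices, the relaxed optimum would be about 48.5, but machines are indivisible.
press + mill + saw: floor space 2 + 10 + 5 = 17 ≤ 20, output 14 + 16 + 15 = 45.
press + saw + borer: floor space 2 + 5 + 11 = 18 ≤ 20, output 14 + 15 + 13 = 42.
Best is press, mill, and saw with total output 45.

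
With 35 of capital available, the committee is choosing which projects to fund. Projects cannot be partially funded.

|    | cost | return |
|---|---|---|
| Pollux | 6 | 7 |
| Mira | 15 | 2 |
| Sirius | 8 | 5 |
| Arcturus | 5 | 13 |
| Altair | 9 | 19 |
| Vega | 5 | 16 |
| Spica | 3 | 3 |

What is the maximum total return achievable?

60

Allowing fractional choices, the relaxed optimum would be about 62.4, but projects are indivisible.
Pollux + Sirius + Arcturus + Altair + Vega: cost 6 + 8 + 5 + 9 + 5 = 33 ≤ 35, return 7 + 5 + 13 + 19 + 16 = 60.
Pollux + Arcturus + Altair + Vega + Spica: cost 6 + 5 + 9 + 5 + 3 = 28 ≤ 35, return 7 + 13 + 19 + 16 + 3 = 58.
Best is Pollux, Sirius, Arcturus, Altair, and Vega with total return 60.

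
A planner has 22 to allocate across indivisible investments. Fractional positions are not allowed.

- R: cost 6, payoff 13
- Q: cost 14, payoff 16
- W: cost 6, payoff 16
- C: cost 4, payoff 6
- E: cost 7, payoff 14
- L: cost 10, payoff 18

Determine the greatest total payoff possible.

47

This is a 0-1 knapsack instance.
Allowing fractional choices, the relaxed optimum would be about 48.4, but investments are indivisible.
R + W + L: cost 6 + 6 + 10 = 22 ≤ 22, payoff 13 + 16 + 18 = 47.
R + W + E: cost 6 + 6 + 7 = 19 ≤ 22, payoff 13 + 16 + 14 = 43.
Best is R, W, and L with total payoff 47.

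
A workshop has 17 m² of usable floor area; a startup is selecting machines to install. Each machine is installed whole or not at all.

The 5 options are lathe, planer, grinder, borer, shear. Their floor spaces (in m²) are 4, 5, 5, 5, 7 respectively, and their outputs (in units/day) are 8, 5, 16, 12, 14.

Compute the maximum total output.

Treat it as a binary knapsack problem.
lathe + grinder + borer: floor space 4 + 5 + 5 = 14 ≤ 17, output 8 + 16 + 12 = 36.
lathe + grinder + shear: floor space 4 + 5 + 7 = 16 ≤ 17, output 8 + 16 + 14 = 38.
grinder + borer + shear: floor space 5 + 5 + 7 = 17 ≤ 17, output 16 + 12 + 14 = 42.
Best is grinder, borer, and shear with total output 42.

42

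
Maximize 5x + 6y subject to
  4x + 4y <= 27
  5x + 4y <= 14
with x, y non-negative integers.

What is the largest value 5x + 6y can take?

Relaxing integrality, the LP optimum is 21.00 at (x,y) = (0, 3.5), which is not an integer point.
(x,y)=(0,3): 4·0+4·3=12≤27, 5·0+4·3=12≤14, objective 18.
(x,y)=(1,2): 4·1+4·2=12≤27, 5·1+4·2=13≤14, objective 17.
(x,y)=(0,2): 4·0+4·2=8≤27, 5·0+4·2=8≤14, objective 12.
The best lattice point is (0,3), giving 18.

18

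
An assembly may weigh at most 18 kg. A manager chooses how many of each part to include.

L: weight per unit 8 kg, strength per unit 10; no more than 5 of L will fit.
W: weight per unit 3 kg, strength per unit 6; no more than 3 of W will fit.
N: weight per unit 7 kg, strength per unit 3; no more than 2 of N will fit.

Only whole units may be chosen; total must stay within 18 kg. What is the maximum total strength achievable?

28

W has the best ratio (6/3); taking only W gives at most 3×6 = 18 (stopped by the supply cap of 3).
Mixing does better — 1×L and 3×W: weight 17 ≤ 18, strength 1·10 + 3·6 = 28.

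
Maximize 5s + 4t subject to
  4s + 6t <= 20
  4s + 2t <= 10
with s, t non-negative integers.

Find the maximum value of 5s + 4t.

(s,t)=(2,1): 4·2+6·1=14≤20, 4·2+2·1=10≤10, objective 14.
(s,t)=(1,2): 4·1+6·2=16≤20, 4·1+2·2=8≤10, objective 13.
(s,t)=(0,3): 4·0+6·3=18≤20, 4·0+2·3=6≤10, objective 12.
Maximum is 14 at (s,t)=(2,1).

14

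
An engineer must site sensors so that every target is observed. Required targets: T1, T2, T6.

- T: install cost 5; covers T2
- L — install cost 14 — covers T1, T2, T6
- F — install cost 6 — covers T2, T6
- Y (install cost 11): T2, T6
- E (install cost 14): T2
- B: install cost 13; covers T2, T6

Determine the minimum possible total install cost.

L alone covers T1, T2, T6 — every target.
Total install cost: 14.

14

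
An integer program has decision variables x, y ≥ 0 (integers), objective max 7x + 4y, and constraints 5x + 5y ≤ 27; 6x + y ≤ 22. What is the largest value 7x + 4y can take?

Relaxing integrality, the LP optimum is 31.56 at (x,y) = (3.32, 2.08), which is not an integer point.
(x,y)=(3,2): 5·3+5·2=25≤27, 6·3+1·2=20≤22, objective 29.
(x,y)=(2,3): 5·2+5·3=25≤27, 6·2+1·3=15≤22, objective 26.
The best lattice point is (3,2), giving 29.

29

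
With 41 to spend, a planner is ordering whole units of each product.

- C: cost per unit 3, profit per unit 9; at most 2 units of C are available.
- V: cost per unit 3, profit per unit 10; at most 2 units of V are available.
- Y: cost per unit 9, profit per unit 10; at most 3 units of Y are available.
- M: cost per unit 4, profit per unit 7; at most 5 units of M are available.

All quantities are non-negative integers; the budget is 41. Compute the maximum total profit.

2×C, 2×V, 1×Y, and 5×M: cost 41 ≤ 41, profit 2·9 + 2·10 + 1·10 + 5·7 = 83.
2×C, 2×V, 1×Y, and 4×M: cost 37 ≤ 41, profit 2·9 + 2·10 + 1·10 + 4·7 = 76.
Best is 83.

83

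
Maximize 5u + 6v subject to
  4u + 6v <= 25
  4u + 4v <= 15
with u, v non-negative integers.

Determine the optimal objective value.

Relaxing integrality, the LP optimum is 22.50 at (u,v) = (0, 3.75), which is not an integer point.
(u,v)=(0,3): 4·0+6·3=18≤25, 4·0+4·3=12≤15, objective 18.
(u,v)=(1,2): 4·1+6·2=16≤25, 4·1+4·2=12≤15, objective 17.
(u,v)=(0,2): 4·0+6·2=12≤25, 4·0+4·2=8≤15, objective 12.
Maximum is 18 at (u,v)=(0,3).

18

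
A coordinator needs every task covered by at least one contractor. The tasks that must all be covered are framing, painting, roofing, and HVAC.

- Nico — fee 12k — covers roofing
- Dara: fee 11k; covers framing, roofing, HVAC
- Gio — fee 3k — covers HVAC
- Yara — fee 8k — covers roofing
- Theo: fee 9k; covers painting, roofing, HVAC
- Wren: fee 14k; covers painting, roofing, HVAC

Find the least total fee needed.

Choose Dara and Theo: together they cover framing, painting, roofing, HVAC — every task.
Total fee: 11 + 9 = 20.

20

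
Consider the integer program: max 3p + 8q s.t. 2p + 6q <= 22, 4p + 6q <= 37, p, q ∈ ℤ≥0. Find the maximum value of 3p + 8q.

The continuous relaxation peaks at (7.5, 1.17) with value 31.83; rounding to a feasible lattice point costs some objective.
(p,q)=(5,2): 2·5+6·2=22≤22, 4·5+6·2=32≤37, objective 31.
(p,q)=(7,1): 2·7+6·1=20≤22, 4·7+6·1=34≤37, objective 29.
(p,q)=(4,2): 2·4+6·2=20≤22, 4·4+6·2=28≤37, objective 28.
(p,q)=(6,1): 2·6+6·1=18≤22, 4·6+6·1=30≤37, objective 26.
No feasible integer point exceeds 31.

31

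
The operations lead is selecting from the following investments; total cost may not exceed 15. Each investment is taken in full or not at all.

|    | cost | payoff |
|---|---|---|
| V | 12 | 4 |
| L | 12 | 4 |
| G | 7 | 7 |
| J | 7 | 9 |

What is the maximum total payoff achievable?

16

Allowing fractional choices, the relaxed optimum would be about 16.3, but investments are indivisible.
J: cost 7 ≤ 15, payoff 9.
G + J: cost 7 + 7 = 14 ≤ 15, payoff 7 + 9 = 16.
G: cost 7 ≤ 15, payoff 7.
Best is G and J with total payoff 16.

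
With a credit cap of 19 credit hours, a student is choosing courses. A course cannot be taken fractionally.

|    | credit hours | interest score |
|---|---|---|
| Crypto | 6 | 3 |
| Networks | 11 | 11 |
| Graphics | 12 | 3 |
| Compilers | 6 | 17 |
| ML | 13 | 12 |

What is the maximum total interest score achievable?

29

Treat it as a binary knapsack problem.
Networks + Compilers: credit hours 11 + 6 = 17 ≤ 19, interest score 11 + 17 = 28.
Compilers + ML: credit hours 6 + 13 = 19 ≤ 19, interest score 17 + 12 = 29.
Best is Compilers and ML with total interest score 29.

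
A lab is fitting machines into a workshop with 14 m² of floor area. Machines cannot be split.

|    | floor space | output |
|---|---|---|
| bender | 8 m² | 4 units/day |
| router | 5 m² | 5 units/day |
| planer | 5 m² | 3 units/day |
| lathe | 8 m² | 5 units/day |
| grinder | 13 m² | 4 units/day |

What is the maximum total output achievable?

10

Take router and lathe: floor space 5 + 8 = 13 ≤ 14, output 5 + 5 = 10.
No other feasible combination does better.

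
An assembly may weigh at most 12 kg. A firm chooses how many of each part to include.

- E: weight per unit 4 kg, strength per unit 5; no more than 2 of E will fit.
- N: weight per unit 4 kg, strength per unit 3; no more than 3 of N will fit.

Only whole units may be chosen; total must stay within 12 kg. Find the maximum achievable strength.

13

This is a bounded integer knapsack.
Take 2×E and 1×N: weight 12 ≤ 12, strength 2·5 + 1·3 = 13.
E has the best ratio (5/4) and is taken to its limit of 2; remaining capacity is filled optimally with the others.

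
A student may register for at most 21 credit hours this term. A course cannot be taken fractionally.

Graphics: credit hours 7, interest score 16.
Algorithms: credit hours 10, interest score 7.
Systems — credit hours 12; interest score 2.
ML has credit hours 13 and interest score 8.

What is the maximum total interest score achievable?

Take Graphics and ML: credit hours 7 + 13 = 20 ≤ 21, interest score 16 + 8 = 24.
No other feasible combination does better.

24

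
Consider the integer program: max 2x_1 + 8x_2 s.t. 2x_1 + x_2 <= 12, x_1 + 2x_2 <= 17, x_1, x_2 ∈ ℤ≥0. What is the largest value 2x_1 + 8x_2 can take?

66

(x_1,x_2)=(1,8): 2·1+1·8=10≤12, 1·1+2·8=17≤17, objective 66.
(x_1,x_2)=(0,8): 2·0+1·8=8≤12, 1·0+2·8=16≤17, objective 64.
(x_1,x_2)=(2,7): 2·2+1·7=11≤12, 1·2+2·7=16≤17, objective 60.
The best lattice point is (1,8), giving 66.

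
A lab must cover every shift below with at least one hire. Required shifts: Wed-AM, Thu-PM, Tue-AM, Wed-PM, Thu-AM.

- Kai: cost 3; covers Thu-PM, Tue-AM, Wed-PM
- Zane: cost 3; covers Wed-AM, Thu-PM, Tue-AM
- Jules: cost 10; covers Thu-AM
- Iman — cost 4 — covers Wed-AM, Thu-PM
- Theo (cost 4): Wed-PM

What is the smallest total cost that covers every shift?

Choose Kai, Zane, and Jules: together they cover Wed-AM, Thu-PM, Tue-AM, Wed-PM, Thu-AM — every shift.
Total cost: 3 + 3 + 10 = 16.

16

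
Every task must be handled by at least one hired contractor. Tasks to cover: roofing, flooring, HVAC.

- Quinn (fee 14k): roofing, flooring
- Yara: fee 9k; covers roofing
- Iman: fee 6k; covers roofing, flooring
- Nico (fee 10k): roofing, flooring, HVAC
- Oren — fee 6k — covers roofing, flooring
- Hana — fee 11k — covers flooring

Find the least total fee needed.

The greedy cost-per-new-task heuristic would pick Iman and Nico for 16, but a cheaper cover exists.
Nico alone covers roofing, flooring, HVAC — every task.
Total fee: 10.
No cover costs less than 10.

10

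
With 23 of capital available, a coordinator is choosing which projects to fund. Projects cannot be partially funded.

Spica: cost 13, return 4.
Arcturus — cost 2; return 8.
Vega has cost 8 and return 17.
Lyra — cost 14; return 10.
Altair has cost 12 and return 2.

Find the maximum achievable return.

Vega + Lyra: cost 8 + 14 = 22 ≤ 23, return 17 + 10 = 27.
Spica + Arcturus + Vega: cost 13 + 2 + 8 = 23 ≤ 23, return 4 + 8 + 17 = 29.
Best is Spica, Arcturus, and Vega with total return 29.

29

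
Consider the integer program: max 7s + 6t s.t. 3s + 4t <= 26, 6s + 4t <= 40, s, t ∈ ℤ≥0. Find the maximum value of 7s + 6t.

Relaxing integrality, the LP optimum is 50.67 at (s,t) = (4.67, 3), which is not an integer point.
(s,t)=(6,1): 3·6+4·1=22≤26, 6·6+4·1=40≤40, objective 48.
(s,t)=(5,2): 3·5+4·2=23≤26, 6·5+4·2=38≤40, objective 47.
No feasible integer point exceeds 48.

48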